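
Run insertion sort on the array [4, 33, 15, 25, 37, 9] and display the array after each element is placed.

First element 4 is already 'sorted'
Insert 33: shifted 0 elements -> [4, 33, 15, 25, 37, 9]
Insert 15: shifted 1 elements -> [4, 15, 33, 25, 37, 9]
Insert 25: shifted 1 elements -> [4, 15, 25, 33, 37, 9]
Insert 37: shifted 0 elements -> [4, 15, 25, 33, 37, 9]
Insert 9: shifted 4 elements -> [4, 9, 15, 25, 33, 37]


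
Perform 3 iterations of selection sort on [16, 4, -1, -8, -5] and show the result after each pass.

Pass 1: Select minimum -8 at index 3, swap -> [-8, 4, -1, 16, -5]
Pass 2: Select minimum -5 at index 4, swap -> [-8, -5, -1, 16, 4]
Pass 3: Select minimum -1 at index 2, swap -> [-8, -5, -1, 16, 4]


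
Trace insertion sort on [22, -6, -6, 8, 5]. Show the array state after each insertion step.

First element 22 is already 'sorted'
Insert -6: shifted 1 elements -> [-6, 22, -6, 8, 5]
Insert -6: shifted 1 elements -> [-6, -6, 22, 8, 5]
Insert 8: shifted 1 elements -> [-6, -6, 8, 22, 5]
Insert 5: shifted 2 elements -> [-6, -6, 5, 8, 22]


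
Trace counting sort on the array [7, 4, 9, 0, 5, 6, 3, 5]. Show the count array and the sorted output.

Count array: [1, 0, 0, 1, 1, 2, 1, 1, 0, 1]
(count[i] = number of elements equal to i)
Cumulative count: [1, 1, 1, 2, 3, 5, 6, 7, 7, 8]
Sorted: [0, 3, 4, 5, 5, 6, 7, 9]


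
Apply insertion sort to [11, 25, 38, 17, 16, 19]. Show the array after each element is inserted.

First element 11 is already 'sorted'
Insert 25: shifted 0 elements -> [11, 25, 38, 17, 16, 19]
Insert 38: shifted 0 elements -> [11, 25, 38, 17, 16, 19]
Insert 17: shifted 2 elements -> [11, 17, 25, 38, 16, 19]
Insert 16: shifted 3 elements -> [11, 16, 17, 25, 38, 19]
Insert 19: shifted 2 elements -> [11, 16, 17, 19, 25, 38]


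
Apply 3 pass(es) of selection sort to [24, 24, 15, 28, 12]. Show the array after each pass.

Pass 1: Select minimum 12 at index 4, swap -> [12, 24, 15, 28, 24]
Pass 2: Select minimum 15 at index 2, swap -> [12, 15, 24, 28, 24]
Pass 3: Select minimum 24 at index 2, swap -> [12, 15, 24, 28, 24]


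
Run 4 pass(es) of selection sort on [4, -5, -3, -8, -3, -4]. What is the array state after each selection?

Pass 1: Select minimum -8 at index 3, swap -> [-8, -5, -3, 4, -3, -4]
Pass 2: Select minimum -5 at index 1, swap -> [-8, -5, -3, 4, -3, -4]
Pass 3: Select minimum -4 at index 5, swap -> [-8, -5, -4, 4, -3, -3]
Pass 4: Select minimum -3 at index 4, swap -> [-8, -5, -4, -3, 4, -3]


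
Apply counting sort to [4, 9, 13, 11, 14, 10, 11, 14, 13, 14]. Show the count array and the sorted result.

Count array: [0, 0, 0, 0, 1, 0, 0, 0, 0, 1, 1, 2, 0, 2, 3]
(count[i] = number of elements equal to i)
Cumulative count: [0, 0, 0, 0, 1, 1, 1, 1, 1, 2, 3, 5, 5, 7, 10]
Sorted: [4, 9, 10, 11, 11, 13, 13, 14, 14, 14]


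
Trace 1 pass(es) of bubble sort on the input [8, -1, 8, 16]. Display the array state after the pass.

After pass 1: [-1, 8, 8, 16] (1 swaps)
Total swaps: 1


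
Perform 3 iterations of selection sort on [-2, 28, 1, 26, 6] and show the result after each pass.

Pass 1: Select minimum -2 at index 0, swap -> [-2, 28, 1, 26, 6]
Pass 2: Select minimum 1 at index 2, swap -> [-2, 1, 28, 26, 6]
Pass 3: Select minimum 6 at index 4, swap -> [-2, 1, 6, 26, 28]


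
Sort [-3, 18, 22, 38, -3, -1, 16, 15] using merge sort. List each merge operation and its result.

Divide and conquer:
  Merge [-3] + [18] -> [-3, 18]
  Merge [22] + [38] -> [22, 38]
  Merge [-3, 18] + [22, 38] -> [-3, 18, 22, 38]
  Merge [-3] + [-1] -> [-3, -1]
  Merge [16] + [15] -> [15, 16]
  Merge [-3, -1] + [15, 16] -> [-3, -1, 15, 16]
  Merge [-3, 18, 22, 38] + [-3, -1, 15, 16] -> [-3, -3, -1, 15, 16, 18, 22, 38]


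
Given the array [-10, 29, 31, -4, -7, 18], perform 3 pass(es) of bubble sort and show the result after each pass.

After pass 1: [-10, 29, -4, -7, 18, 31] (3 swaps)
After pass 2: [-10, -4, -7, 18, 29, 31] (3 swaps)
After pass 3: [-10, -7, -4, 18, 29, 31] (1 swaps)
Total swaps: 7


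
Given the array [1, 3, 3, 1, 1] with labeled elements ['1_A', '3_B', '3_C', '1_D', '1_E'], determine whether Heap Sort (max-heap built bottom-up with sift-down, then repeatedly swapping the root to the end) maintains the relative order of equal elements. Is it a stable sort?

Trace Heap Sort on the labeled array (the key is the number; the letter only tracks identity):
  Build max-heap: [3_B, 1_A, 3_C, 1_D, 1_E]
  Swap root 3_B to index 4, re-heapify first 4 -> [3_C, 1_A, 1_E, 1_D, 3_B]
  Swap root 3_C to index 3, re-heapify first 3 -> [1_D, 1_A, 1_E, 3_C, 3_B]
  Swap root 1_D to index 2, re-heapify first 2 -> [1_E, 1_A, 1_D, 3_C, 3_B]
  Swap root 1_E to index 1, re-heapify first 1 -> [1_A, 1_E, 1_D, 3_C, 3_B]
Final order: [1_A, 1_E, 1_D, 3_C, 3_B]
Equal keys:
  value 1: originally 1_A, 1_D, 1_E; after sorting 1_A, 1_E, 1_D -> order changed
  value 3: originally 3_B, 3_C; after sorting 3_C, 3_B -> order changed
Equal keys were reordered, so Heap Sort is not stable: heap construction and root-to-end swaps move elements without regard to the original order of equal keys. (One such input is enough; an unstable sort may happen to preserve order on other inputs, but it gives no guarantee.)
Answer: Not stable


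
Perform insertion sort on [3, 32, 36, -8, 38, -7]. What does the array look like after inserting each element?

First element 3 is already 'sorted'
Insert 32: shifted 0 elements -> [3, 32, 36, -8, 38, -7]
Insert 36: shifted 0 elements -> [3, 32, 36, -8, 38, -7]
Insert -8: shifted 3 elements -> [-8, 3, 32, 36, 38, -7]
Insert 38: shifted 0 elements -> [-8, 3, 32, 36, 38, -7]
Insert -7: shifted 4 elements -> [-8, -7, 3, 32, 36, 38]


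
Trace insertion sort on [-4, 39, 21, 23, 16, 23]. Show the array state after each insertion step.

First element -4 is already 'sorted'
Insert 39: shifted 0 elements -> [-4, 39, 21, 23, 16, 23]
Insert 21: shifted 1 elements -> [-4, 21, 39, 23, 16, 23]
Insert 23: shifted 1 elements -> [-4, 21, 23, 39, 16, 23]
Insert 16: shifted 3 elements -> [-4, 16, 21, 23, 39, 23]
Insert 23: shifted 1 elements -> [-4, 16, 21, 23, 23, 39]


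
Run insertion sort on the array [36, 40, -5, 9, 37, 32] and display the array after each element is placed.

First element 36 is already 'sorted'
Insert 40: shifted 0 elements -> [36, 40, -5, 9, 37, 32]
Insert -5: shifted 2 elements -> [-5, 36, 40, 9, 37, 32]
Insert 9: shifted 2 elements -> [-5, 9, 36, 40, 37, 32]
Insert 37: shifted 1 elements -> [-5, 9, 36, 37, 40, 32]
Insert 32: shifted 3 elements -> [-5, 9, 32, 36, 37, 40]


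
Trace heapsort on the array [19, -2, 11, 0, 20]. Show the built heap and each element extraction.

Build heap: [20, 19, 11, 0, -2]
Extract 20: [19, 0, 11, -2, 20]
Extract 19: [11, 0, -2, 19, 20]
Extract 11: [0, -2, 11, 19, 20]
Extract 0: [-2, 0, 11, 19, 20]


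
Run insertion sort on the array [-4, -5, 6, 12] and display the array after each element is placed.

First element -4 is already 'sorted'
Insert -5: shifted 1 elements -> [-5, -4, 6, 12]
Insert 6: shifted 0 elements -> [-5, -4, 6, 12]
Insert 12: shifted 0 elements -> [-5, -4, 6, 12]


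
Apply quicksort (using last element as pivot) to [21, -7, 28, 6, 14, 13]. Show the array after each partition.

Partition 1: pivot=13 at index 2 -> [-7, 6, 13, 21, 14, 28]
Partition 2: pivot=6 at index 1 -> [-7, 6, 13, 21, 14, 28]
Partition 3: pivot=28 at index 5 -> [-7, 6, 13, 21, 14, 28]
Partition 4: pivot=14 at index 3 -> [-7, 6, 13, 14, 21, 28]


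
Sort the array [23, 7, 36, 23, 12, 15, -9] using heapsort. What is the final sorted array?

Build heap: [36, 23, 23, 7, 12, 15, -9]
Extract 36: [23, 12, 23, 7, -9, 15, 36]
Extract 23: [23, 12, 15, 7, -9, 23, 36]
Extract 23: [15, 12, -9, 7, 23, 23, 36]
Extract 15: [12, 7, -9, 15, 23, 23, 36]
Extract 12: [7, -9, 12, 15, 23, 23, 36]
Extract 7: [-9, 7, 12, 15, 23, 23, 36]


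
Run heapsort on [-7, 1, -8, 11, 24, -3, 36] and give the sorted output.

Build heap: [36, 24, -3, 11, 1, -7, -8]
Extract 36: [24, 11, -3, -8, 1, -7, 36]
Extract 24: [11, 1, -3, -8, -7, 24, 36]
Extract 11: [1, -7, -3, -8, 11, 24, 36]
Extract 1: [-3, -7, -8, 1, 11, 24, 36]
Extract -3: [-7, -8, -3, 1, 11, 24, 36]
Extract -7: [-8, -7, -3, 1, 11, 24, 36]


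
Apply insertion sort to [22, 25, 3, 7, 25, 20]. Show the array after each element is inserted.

First element 22 is already 'sorted'
Insert 25: shifted 0 elements -> [22, 25, 3, 7, 25, 20]
Insert 3: shifted 2 elements -> [3, 22, 25, 7, 25, 20]
Insert 7: shifted 2 elements -> [3, 7, 22, 25, 25, 20]
Insert 25: shifted 0 elements -> [3, 7, 22, 25, 25, 20]
Insert 20: shifted 3 elements -> [3, 7, 20, 22, 25, 25]


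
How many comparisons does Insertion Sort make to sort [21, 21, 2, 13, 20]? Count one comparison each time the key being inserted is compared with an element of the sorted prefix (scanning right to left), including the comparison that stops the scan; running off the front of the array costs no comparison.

Insert 21: 21 <= 21 (stop) = 1 comparison(s) -> [21, 21, 2, 13, 20]
Insert 2: 21 > 2 (shift), 21 > 2 (shift), reached front = 2 comparison(s) -> [2, 21, 21, 13, 20]
Insert 13: 21 > 13 (shift), 21 > 13 (shift), 2 <= 13 (stop) = 3 comparison(s) -> [2, 13, 21, 21, 20]
Insert 20: 21 > 20 (shift), 21 > 20 (shift), 13 <= 20 (stop) = 3 comparison(s) -> [2, 13, 20, 21, 21]
Total comparisons: 1 + 2 + 3 + 3 = 9


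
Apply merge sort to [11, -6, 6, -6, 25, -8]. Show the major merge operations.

Divide and conquer:
  Merge [-6] + [6] -> [-6, 6]
  Merge [11] + [-6, 6] -> [-6, 6, 11]
  Merge [25] + [-8] -> [-8, 25]
  Merge [-6] + [-8, 25] -> [-8, -6, 25]
  Merge [-6, 6, 11] + [-8, -6, 25] -> [-8, -6, -6, 6, 11, 25]


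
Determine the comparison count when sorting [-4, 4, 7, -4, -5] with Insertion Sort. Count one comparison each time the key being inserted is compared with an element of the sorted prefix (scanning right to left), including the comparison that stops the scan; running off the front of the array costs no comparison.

Insert 4: -4 <= 4 (stop) = 1 comparison(s) -> [-4, 4, 7, -4, -5]
Insert 7: 4 <= 7 (stop) = 1 comparison(s) -> [-4, 4, 7, -4, -5]
Insert -4: 7 > -4 (shift), 4 > -4 (shift), -4 <= -4 (stop) = 3 comparison(s) -> [-4, -4, 4, 7, -5]
Insert -5: 7 > -5 (shift), 4 > -5 (shift), -4 > -5 (shift), -4 > -5 (shift), reached front = 4 comparison(s) -> [-5, -4, -4, 4, 7]
Total comparisons: 1 + 1 + 3 + 4 = 9


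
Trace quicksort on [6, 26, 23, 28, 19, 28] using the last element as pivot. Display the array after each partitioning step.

Partition 1: pivot=28 at index 5 -> [6, 26, 23, 28, 19, 28]
Partition 2: pivot=19 at index 1 -> [6, 19, 23, 28, 26, 28]
Partition 3: pivot=26 at index 3 -> [6, 19, 23, 26, 28, 28]


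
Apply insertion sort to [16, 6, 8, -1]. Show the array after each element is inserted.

First element 16 is already 'sorted'
Insert 6: shifted 1 elements -> [6, 16, 8, -1]
Insert 8: shifted 1 elements -> [6, 8, 16, -1]
Insert -1: shifted 3 elements -> [-1, 6, 8, 16]


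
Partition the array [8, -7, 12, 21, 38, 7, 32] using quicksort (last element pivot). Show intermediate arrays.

Partition 1: pivot=32 at index 5 -> [8, -7, 12, 21, 7, 32, 38]
Partition 2: pivot=7 at index 1 -> [-7, 7, 12, 21, 8, 32, 38]
Partition 3: pivot=8 at index 2 -> [-7, 7, 8, 21, 12, 32, 38]
Partition 4: pivot=12 at index 3 -> [-7, 7, 8, 12, 21, 32, 38]


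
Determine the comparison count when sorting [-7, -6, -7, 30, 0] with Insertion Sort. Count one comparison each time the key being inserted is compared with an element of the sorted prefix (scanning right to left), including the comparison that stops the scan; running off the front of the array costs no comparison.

Insert -6: -7 <= -6 (stop) = 1 comparison(s) -> [-7, -6, -7, 30, 0]
Insert -7: -6 > -7 (shift), -7 <= -7 (stop) = 2 comparison(s) -> [-7, -7, -6, 30, 0]
Insert 30: -6 <= 30 (stop) = 1 comparison(s) -> [-7, -7, -6, 30, 0]
Insert 0: 30 > 0 (shift), -6 <= 0 (stop) = 2 comparison(s) -> [-7, -7, -6, 0, 30]
Total comparisons: 1 + 2 + 1 + 2 = 6


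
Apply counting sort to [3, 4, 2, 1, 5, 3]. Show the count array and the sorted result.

Count array: [0, 1, 1, 2, 1, 1]
(count[i] = number of elements equal to i)
Cumulative count: [0, 1, 2, 4, 5, 6]
Sorted: [1, 2, 3, 3, 4, 5]


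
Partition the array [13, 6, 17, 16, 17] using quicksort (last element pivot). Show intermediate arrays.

Partition 1: pivot=17 at index 4 -> [13, 6, 17, 16, 17]
Partition 2: pivot=16 at index 2 -> [13, 6, 16, 17, 17]
Partition 3: pivot=6 at index 0 -> [6, 13, 16, 17, 17]


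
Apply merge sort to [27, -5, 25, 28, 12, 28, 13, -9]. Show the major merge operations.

Divide and conquer:
  Merge [27] + [-5] -> [-5, 27]
  Merge [25] + [28] -> [25, 28]
  Merge [-5, 27] + [25, 28] -> [-5, 25, 27, 28]
  Merge [12] + [28] -> [12, 28]
  Merge [13] + [-9] -> [-9, 13]
  Merge [12, 28] + [-9, 13] -> [-9, 12, 13, 28]
  Merge [-5, 25, 27, 28] + [-9, 12, 13, 28] -> [-9, -5, 12, 13, 25, 27, 28, 28]


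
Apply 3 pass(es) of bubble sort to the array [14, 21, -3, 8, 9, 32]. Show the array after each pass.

After pass 1: [14, -3, 8, 9, 21, 32] (3 swaps)
After pass 2: [-3, 8, 9, 14, 21, 32] (3 swaps)
After pass 3: [-3, 8, 9, 14, 21, 32] (0 swaps)
Total swaps: 6


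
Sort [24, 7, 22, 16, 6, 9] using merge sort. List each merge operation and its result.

Divide and conquer:
  Merge [7] + [22] -> [7, 22]
  Merge [24] + [7, 22] -> [7, 22, 24]
  Merge [6] + [9] -> [6, 9]
  Merge [16] + [6, 9] -> [6, 9, 16]
  Merge [7, 22, 24] + [6, 9, 16] -> [6, 7, 9, 16, 22, 24]


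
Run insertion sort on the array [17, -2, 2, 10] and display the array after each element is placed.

First element 17 is already 'sorted'
Insert -2: shifted 1 elements -> [-2, 17, 2, 10]
Insert 2: shifted 1 elements -> [-2, 2, 17, 10]
Insert 10: shifted 1 elements -> [-2, 2, 10, 17]


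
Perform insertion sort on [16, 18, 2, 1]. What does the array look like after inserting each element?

First element 16 is already 'sorted'
Insert 18: shifted 0 elements -> [16, 18, 2, 1]
Insert 2: shifted 2 elements -> [2, 16, 18, 1]
Insert 1: shifted 3 elements -> [1, 2, 16, 18]


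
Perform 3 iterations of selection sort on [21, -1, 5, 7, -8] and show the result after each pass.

Pass 1: Select minimum -8 at index 4, swap -> [-8, -1, 5, 7, 21]
Pass 2: Select minimum -1 at index 1, swap -> [-8, -1, 5, 7, 21]
Pass 3: Select minimum 5 at index 2, swap -> [-8, -1, 5, 7, 21]


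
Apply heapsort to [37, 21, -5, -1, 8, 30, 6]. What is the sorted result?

Build heap: [37, 21, 30, -1, 8, -5, 6]
Extract 37: [30, 21, 6, -1, 8, -5, 37]
Extract 30: [21, 8, 6, -1, -5, 30, 37]
Extract 21: [8, -1, 6, -5, 21, 30, 37]
Extract 8: [6, -1, -5, 8, 21, 30, 37]
Extract 6: [-1, -5, 6, 8, 21, 30, 37]
Extract -1: [-5, -1, 6, 8, 21, 30, 37]


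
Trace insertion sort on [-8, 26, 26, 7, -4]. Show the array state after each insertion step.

First element -8 is already 'sorted'
Insert 26: shifted 0 elements -> [-8, 26, 26, 7, -4]
Insert 26: shifted 0 elements -> [-8, 26, 26, 7, -4]
Insert 7: shifted 2 elements -> [-8, 7, 26, 26, -4]
Insert -4: shifted 3 elements -> [-8, -4, 7, 26, 26]


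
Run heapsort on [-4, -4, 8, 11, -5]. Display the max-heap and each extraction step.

Build heap: [11, -4, 8, -4, -5]
Extract 11: [8, -4, -5, -4, 11]
Extract 8: [-4, -4, -5, 8, 11]
Extract -4: [-4, -5, -4, 8, 11]
Extract -4: [-5, -4, -4, 8, 11]


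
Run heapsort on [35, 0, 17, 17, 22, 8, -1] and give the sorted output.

Build heap: [35, 22, 17, 17, 0, 8, -1]
Extract 35: [22, 17, 17, -1, 0, 8, 35]
Extract 22: [17, 8, 17, -1, 0, 22, 35]
Extract 17: [17, 8, 0, -1, 17, 22, 35]
Extract 17: [8, -1, 0, 17, 17, 22, 35]
Extract 8: [0, -1, 8, 17, 17, 22, 35]
Extract 0: [-1, 0, 8, 17, 17, 22, 35]


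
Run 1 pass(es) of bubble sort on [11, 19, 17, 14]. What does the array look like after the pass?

After pass 1: [11, 17, 14, 19] (2 swaps)
Total swaps: 2


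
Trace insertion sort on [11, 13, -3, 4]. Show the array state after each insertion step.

First element 11 is already 'sorted'
Insert 13: shifted 0 elements -> [11, 13, -3, 4]
Insert -3: shifted 2 elements -> [-3, 11, 13, 4]
Insert 4: shifted 2 elements -> [-3, 4, 11, 13]


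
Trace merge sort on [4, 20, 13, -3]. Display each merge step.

Divide and conquer:
  Merge [4] + [20] -> [4, 20]
  Merge [13] + [-3] -> [-3, 13]
  Merge [4, 20] + [-3, 13] -> [-3, 4, 13, 20]


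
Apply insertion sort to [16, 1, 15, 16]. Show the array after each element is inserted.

First element 16 is already 'sorted'
Insert 1: shifted 1 elements -> [1, 16, 15, 16]
Insert 15: shifted 1 elements -> [1, 15, 16, 16]
Insert 16: shifted 0 elements -> [1, 15, 16, 16]


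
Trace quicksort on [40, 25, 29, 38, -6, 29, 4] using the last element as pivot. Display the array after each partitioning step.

Partition 1: pivot=4 at index 1 -> [-6, 4, 29, 38, 40, 29, 25]
Partition 2: pivot=25 at index 2 -> [-6, 4, 25, 38, 40, 29, 29]
Partition 3: pivot=29 at index 4 -> [-6, 4, 25, 29, 29, 38, 40]
Partition 4: pivot=40 at index 6 -> [-6, 4, 25, 29, 29, 38, 40]


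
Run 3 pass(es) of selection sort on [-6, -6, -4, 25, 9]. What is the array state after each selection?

Pass 1: Select minimum -6 at index 0, swap -> [-6, -6, -4, 25, 9]
Pass 2: Select minimum -6 at index 1, swap -> [-6, -6, -4, 25, 9]
Pass 3: Select minimum -4 at index 2, swap -> [-6, -6, -4, 25, 9]


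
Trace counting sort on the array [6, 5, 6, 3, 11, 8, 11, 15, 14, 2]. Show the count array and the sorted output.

Count array: [0, 0, 1, 1, 0, 1, 2, 0, 1, 0, 0, 2, 0, 0, 1, 1]
(count[i] = number of elements equal to i)
Cumulative count: [0, 0, 1, 2, 2, 3, 5, 5, 6, 6, 6, 8, 8, 8, 9, 10]
Sorted: [2, 3, 5, 6, 6, 8, 11, 11, 14, 15]


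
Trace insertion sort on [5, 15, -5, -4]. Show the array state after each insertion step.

First element 5 is already 'sorted'
Insert 15: shifted 0 elements -> [5, 15, -5, -4]
Insert -5: shifted 2 elements -> [-5, 5, 15, -4]
Insert -4: shifted 2 elements -> [-5, -4, 5, 15]


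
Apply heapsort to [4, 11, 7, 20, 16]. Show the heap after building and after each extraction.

Build heap: [20, 16, 7, 11, 4]
Extract 20: [16, 11, 7, 4, 20]
Extract 16: [11, 4, 7, 16, 20]
Extract 11: [7, 4, 11, 16, 20]
Extract 7: [4, 7, 11, 16, 20]


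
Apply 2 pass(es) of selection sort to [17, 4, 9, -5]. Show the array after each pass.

Pass 1: Select minimum -5 at index 3, swap -> [-5, 4, 9, 17]
Pass 2: Select minimum 4 at index 1, swap -> [-5, 4, 9, 17]


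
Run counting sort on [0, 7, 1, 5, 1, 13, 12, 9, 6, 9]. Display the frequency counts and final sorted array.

Count array: [1, 2, 0, 0, 0, 1, 1, 1, 0, 2, 0, 0, 1, 1]
(count[i] = number of elements equal to i)
Cumulative count: [1, 3, 3, 3, 3, 4, 5, 6, 6, 8, 8, 8, 9, 10]
Sorted: [0, 1, 1, 5, 6, 7, 9, 9, 12, 13]


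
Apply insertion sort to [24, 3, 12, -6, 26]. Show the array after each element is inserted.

First element 24 is already 'sorted'
Insert 3: shifted 1 elements -> [3, 24, 12, -6, 26]
Insert 12: shifted 1 elements -> [3, 12, 24, -6, 26]
Insert -6: shifted 3 elements -> [-6, 3, 12, 24, 26]
Insert 26: shifted 0 elements -> [-6, 3, 12, 24, 26]


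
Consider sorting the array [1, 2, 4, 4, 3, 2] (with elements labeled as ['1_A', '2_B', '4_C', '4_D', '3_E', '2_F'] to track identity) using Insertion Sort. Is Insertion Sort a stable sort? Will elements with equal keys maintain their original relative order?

Trace Insertion Sort on the labeled array (the key is the number; the letter only tracks identity):
  Insert 2_B at index 1: [1_A, 2_B, 4_C, 4_D, 3_E, 2_F]
  Insert 4_C at index 2: [1_A, 2_B, 4_C, 4_D, 3_E, 2_F]
  Insert 4_D at index 3: [1_A, 2_B, 4_C, 4_D, 3_E, 2_F]
  Insert 3_E at index 2: [1_A, 2_B, 3_E, 4_C, 4_D, 2_F]
  Insert 2_F at index 2: [1_A, 2_B, 2_F, 3_E, 4_C, 4_D]
Final order: [1_A, 2_B, 2_F, 3_E, 4_C, 4_D]
Equal keys:
  value 2: originally 2_B, 2_F; after sorting 2_B, 2_F -> order preserved
  value 4: originally 4_C, 4_D; after sorting 4_C, 4_D -> order preserved
All equal keys kept their original relative order. Insertion Sort is stable: elements are shifted only while they are strictly greater than the key, so a key is inserted after any equal elements already placed.
Answer: Stable


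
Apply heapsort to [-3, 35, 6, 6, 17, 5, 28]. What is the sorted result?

Build heap: [35, 17, 28, 6, -3, 5, 6]
Extract 35: [28, 17, 6, 6, -3, 5, 35]
Extract 28: [17, 6, 6, 5, -3, 28, 35]
Extract 17: [6, 5, 6, -3, 17, 28, 35]
Extract 6: [6, 5, -3, 6, 17, 28, 35]
Extract 6: [5, -3, 6, 6, 17, 28, 35]
Extract 5: [-3, 5, 6, 6, 17, 28, 35]


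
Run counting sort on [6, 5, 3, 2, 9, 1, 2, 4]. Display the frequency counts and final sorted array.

Count array: [0, 1, 2, 1, 1, 1, 1, 0, 0, 1]
(count[i] = number of elements equal to i)
Cumulative count: [0, 1, 3, 4, 5, 6, 7, 7, 7, 8]
Sorted: [1, 2, 2, 3, 4, 5, 6, 9]


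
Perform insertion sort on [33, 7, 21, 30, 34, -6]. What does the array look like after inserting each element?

First element 33 is already 'sorted'
Insert 7: shifted 1 elements -> [7, 33, 21, 30, 34, -6]
Insert 21: shifted 1 elements -> [7, 21, 33, 30, 34, -6]
Insert 30: shifted 1 elements -> [7, 21, 30, 33, 34, -6]
Insert 34: shifted 0 elements -> [7, 21, 30, 33, 34, -6]
Insert -6: shifted 5 elements -> [-6, 7, 21, 30, 33, 34]


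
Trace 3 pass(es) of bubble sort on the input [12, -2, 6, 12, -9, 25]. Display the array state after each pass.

After pass 1: [-2, 6, 12, -9, 12, 25] (3 swaps)
After pass 2: [-2, 6, -9, 12, 12, 25] (1 swaps)
After pass 3: [-2, -9, 6, 12, 12, 25] (1 swaps)
Total swaps: 5


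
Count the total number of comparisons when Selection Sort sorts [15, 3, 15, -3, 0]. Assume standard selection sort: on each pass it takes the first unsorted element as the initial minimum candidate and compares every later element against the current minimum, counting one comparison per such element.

Pass 1: scan indices 1..4 for the minimum = 4 comparison(s); min is -3, place at index 0 -> [-3, 3, 15, 15, 0]
Pass 2: scan indices 2..4 for the minimum = 3 comparison(s); min is 0, place at index 1 -> [-3, 0, 15, 15, 3]
Pass 3: scan indices 3..4 for the minimum = 2 comparison(s); min is 3, place at index 2 -> [-3, 0, 3, 15, 15]
Pass 4: scan indices 4..4 for the minimum = 1 comparison(s); min is 15, place at index 3 -> [-3, 0, 3, 15, 15]
Selection sort always scans the whole unsorted suffix, so the count is (n-1) + (n-2) + ... + 1 = n(n-1)/2 = 5*4/2 = 10 regardless of the input order.
Total comparisons: 4 + 3 + 2 + 1 = 10


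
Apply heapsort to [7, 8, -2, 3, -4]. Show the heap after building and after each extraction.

Build heap: [8, 7, -2, 3, -4]
Extract 8: [7, 3, -2, -4, 8]
Extract 7: [3, -4, -2, 7, 8]
Extract 3: [-2, -4, 3, 7, 8]
Extract -2: [-4, -2, 3, 7, 8]


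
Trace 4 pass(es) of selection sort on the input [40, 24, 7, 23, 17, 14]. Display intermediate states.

Pass 1: Select minimum 7 at index 2, swap -> [7, 24, 40, 23, 17, 14]
Pass 2: Select minimum 14 at index 5, swap -> [7, 14, 40, 23, 17, 24]
Pass 3: Select minimum 17 at index 4, swap -> [7, 14, 17, 23, 40, 24]
Pass 4: Select minimum 23 at index 3, swap -> [7, 14, 17, 23, 40, 24]


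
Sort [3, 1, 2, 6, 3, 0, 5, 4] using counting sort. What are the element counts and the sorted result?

Count array: [1, 1, 1, 2, 1, 1, 1]
(count[i] = number of elements equal to i)
Cumulative count: [1, 2, 3, 5, 6, 7, 8]
Sorted: [0, 1, 2, 3, 3, 4, 5, 6]


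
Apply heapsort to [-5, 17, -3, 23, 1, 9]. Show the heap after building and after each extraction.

Build heap: [23, 17, 9, -5, 1, -3]
Extract 23: [17, 1, 9, -5, -3, 23]
Extract 17: [9, 1, -3, -5, 17, 23]
Extract 9: [1, -5, -3, 9, 17, 23]
Extract 1: [-3, -5, 1, 9, 17, 23]
Extract -3: [-5, -3, 1, 9, 17, 23]


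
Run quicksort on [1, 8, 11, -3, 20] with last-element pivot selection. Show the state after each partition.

Partition 1: pivot=20 at index 4 -> [1, 8, 11, -3, 20]
Partition 2: pivot=-3 at index 0 -> [-3, 8, 11, 1, 20]
Partition 3: pivot=1 at index 1 -> [-3, 1, 11, 8, 20]
Partition 4: pivot=8 at index 2 -> [-3, 1, 8, 11, 20]


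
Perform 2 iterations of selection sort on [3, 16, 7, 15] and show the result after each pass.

Pass 1: Select minimum 3 at index 0, swap -> [3, 16, 7, 15]
Pass 2: Select minimum 7 at index 2, swap -> [3, 7, 16, 15]


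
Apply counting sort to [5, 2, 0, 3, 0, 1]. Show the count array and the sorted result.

Count array: [2, 1, 1, 1, 0, 1]
(count[i] = number of elements equal to i)
Cumulative count: [2, 3, 4, 5, 5, 6]
Sorted: [0, 0, 1, 2, 3, 5]


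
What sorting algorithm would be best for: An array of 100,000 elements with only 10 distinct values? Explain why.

Best choice: 3-way quicksort or Counting sort
Reason: 3-way (Dutch national flag) partitioning groups every copy of the pivot together, so with only d=10 distinct keys quicksort finishes in O(n log d) expected time, which is effectively linear; counting sort runs in O(n + k) where k is the size of the key range (not the number of distinct values), so it is linear when the 10 values are integers drawn from a small known range


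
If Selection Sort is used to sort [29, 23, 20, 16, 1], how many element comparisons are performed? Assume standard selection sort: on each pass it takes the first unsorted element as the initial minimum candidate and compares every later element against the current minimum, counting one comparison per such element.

Pass 1: scan indices 1..4 for the minimum = 4 comparison(s); min is 1, place at index 0 -> [1, 23, 20, 16, 29]
Pass 2: scan indices 2..4 for the minimum = 3 comparison(s); min is 16, place at index 1 -> [1, 16, 20, 23, 29]
Pass 3: scan indices 3..4 for the minimum = 2 comparison(s); min is 20, place at index 2 -> [1, 16, 20, 23, 29]
Pass 4: scan indices 4..4 for the minimum = 1 comparison(s); min is 23, place at index 3 -> [1, 16, 20, 23, 29]
Selection sort always scans the whole unsorted suffix, so the count is (n-1) + (n-2) + ... + 1 = n(n-1)/2 = 5*4/2 = 10 regardless of the input order.
Total comparisons: 4 + 3 + 2 + 1 = 10


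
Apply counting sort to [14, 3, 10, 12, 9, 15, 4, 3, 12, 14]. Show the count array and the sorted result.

Count array: [0, 0, 0, 2, 1, 0, 0, 0, 0, 1, 1, 0, 2, 0, 2, 1]
(count[i] = number of elements equal to i)
Cumulative count: [0, 0, 0, 2, 3, 3, 3, 3, 3, 4, 5, 5, 7, 7, 9, 10]
Sorted: [3, 3, 4, 9, 10, 12, 12, 14, 14, 15]


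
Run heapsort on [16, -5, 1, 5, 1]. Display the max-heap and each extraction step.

Build heap: [16, 5, 1, -5, 1]
Extract 16: [5, 1, 1, -5, 16]
Extract 5: [1, -5, 1, 5, 16]
Extract 1: [1, -5, 1, 5, 16]
Extract 1: [-5, 1, 1, 5, 16]


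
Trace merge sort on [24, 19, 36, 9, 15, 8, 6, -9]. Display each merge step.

Divide and conquer:
  Merge [24] + [19] -> [19, 24]
  Merge [36] + [9] -> [9, 36]
  Merge [19, 24] + [9, 36] -> [9, 19, 24, 36]
  Merge [15] + [8] -> [8, 15]
  Merge [6] + [-9] -> [-9, 6]
  Merge [8, 15] + [-9, 6] -> [-9, 6, 8, 15]
  Merge [9, 19, 24, 36] + [-9, 6, 8, 15] -> [-9, 6, 8, 9, 15, 19, 24, 36]


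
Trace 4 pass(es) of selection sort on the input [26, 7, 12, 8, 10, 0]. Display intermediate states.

Pass 1: Select minimum 0 at index 5, swap -> [0, 7, 12, 8, 10, 26]
Pass 2: Select minimum 7 at index 1, swap -> [0, 7, 12, 8, 10, 26]
Pass 3: Select minimum 8 at index 3, swap -> [0, 7, 8, 12, 10, 26]
Pass 4: Select minimum 10 at index 4, swap -> [0, 7, 8, 10, 12, 26]


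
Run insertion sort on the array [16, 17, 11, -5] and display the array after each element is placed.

First element 16 is already 'sorted'
Insert 17: shifted 0 elements -> [16, 17, 11, -5]
Insert 11: shifted 2 elements -> [11, 16, 17, -5]
Insert -5: shifted 3 elements -> [-5, 11, 16, 17]


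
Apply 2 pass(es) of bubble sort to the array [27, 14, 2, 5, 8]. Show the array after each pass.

After pass 1: [14, 2, 5, 8, 27] (4 swaps)
After pass 2: [2, 5, 8, 14, 27] (3 swaps)
Total swaps: 7


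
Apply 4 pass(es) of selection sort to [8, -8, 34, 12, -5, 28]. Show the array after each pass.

Pass 1: Select minimum -8 at index 1, swap -> [-8, 8, 34, 12, -5, 28]
Pass 2: Select minimum -5 at index 4, swap -> [-8, -5, 34, 12, 8, 28]
Pass 3: Select minimum 8 at index 4, swap -> [-8, -5, 8, 12, 34, 28]
Pass 4: Select minimum 12 at index 3, swap -> [-8, -5, 8, 12, 34, 28]


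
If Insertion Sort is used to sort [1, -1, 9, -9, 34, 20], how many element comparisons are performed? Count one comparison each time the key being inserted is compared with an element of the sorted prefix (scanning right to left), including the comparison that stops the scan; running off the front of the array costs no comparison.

Insert -1: 1 > -1 (shift), reached front = 1 comparison(s) -> [-1, 1, 9, -9, 34, 20]
Insert 9: 1 <= 9 (stop) = 1 comparison(s) -> [-1, 1, 9, -9, 34, 20]
Insert -9: 9 > -9 (shift), 1 > -9 (shift), -1 > -9 (shift), reached front = 3 comparison(s) -> [-9, -1, 1, 9, 34, 20]
Insert 34: 9 <= 34 (stop) = 1 comparison(s) -> [-9, -1, 1, 9, 34, 20]
Insert 20: 34 > 20 (shift), 9 <= 20 (stop) = 2 comparison(s) -> [-9, -1, 1, 9, 20, 34]
Total comparisons: 1 + 1 + 3 + 1 + 2 = 8


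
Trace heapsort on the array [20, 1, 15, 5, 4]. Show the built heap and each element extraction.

Build heap: [20, 5, 15, 1, 4]
Extract 20: [15, 5, 4, 1, 20]
Extract 15: [5, 1, 4, 15, 20]
Extract 5: [4, 1, 5, 15, 20]
Extract 4: [1, 4, 5, 15, 20]


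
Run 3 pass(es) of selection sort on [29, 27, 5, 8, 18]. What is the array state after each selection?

Pass 1: Select minimum 5 at index 2, swap -> [5, 27, 29, 8, 18]
Pass 2: Select minimum 8 at index 3, swap -> [5, 8, 29, 27, 18]
Pass 3: Select minimum 18 at index 4, swap -> [5, 8, 18, 27, 29]


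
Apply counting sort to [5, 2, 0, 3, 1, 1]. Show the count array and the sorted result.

Count array: [1, 2, 1, 1, 0, 1]
(count[i] = number of elements equal to i)
Cumulative count: [1, 3, 4, 5, 5, 6]
Sorted: [0, 1, 1, 2, 3, 5]


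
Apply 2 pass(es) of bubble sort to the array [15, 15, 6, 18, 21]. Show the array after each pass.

After pass 1: [15, 6, 15, 18, 21] (1 swaps)
After pass 2: [6, 15, 15, 18, 21] (1 swaps)
Total swaps: 2


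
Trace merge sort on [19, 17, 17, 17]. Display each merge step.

Divide and conquer:
  Merge [19] + [17] -> [17, 19]
  Merge [17] + [17] -> [17, 17]
  Merge [17, 19] + [17, 17] -> [17, 17, 17, 19]


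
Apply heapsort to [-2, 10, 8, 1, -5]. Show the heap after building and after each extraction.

Build heap: [10, 1, 8, -2, -5]
Extract 10: [8, 1, -5, -2, 10]
Extract 8: [1, -2, -5, 8, 10]
Extract 1: [-2, -5, 1, 8, 10]
Extract -2: [-5, -2, 1, 8, 10]


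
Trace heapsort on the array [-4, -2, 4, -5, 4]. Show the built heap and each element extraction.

Build heap: [4, -2, 4, -5, -4]
Extract 4: [4, -2, -4, -5, 4]
Extract 4: [-2, -5, -4, 4, 4]
Extract -2: [-4, -5, -2, 4, 4]
Extract -4: [-5, -4, -2, 4, 4]


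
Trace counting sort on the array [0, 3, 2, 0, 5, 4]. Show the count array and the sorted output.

Count array: [2, 0, 1, 1, 1, 1]
(count[i] = number of elements equal to i)
Cumulative count: [2, 2, 3, 4, 5, 6]
Sorted: [0, 0, 2, 3, 4, 5]


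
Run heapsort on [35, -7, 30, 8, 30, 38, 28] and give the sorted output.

Build heap: [38, 30, 35, 8, -7, 30, 28]
Extract 38: [35, 30, 30, 8, -7, 28, 38]
Extract 35: [30, 28, 30, 8, -7, 35, 38]
Extract 30: [30, 28, -7, 8, 30, 35, 38]
Extract 30: [28, 8, -7, 30, 30, 35, 38]
Extract 28: [8, -7, 28, 30, 30, 35, 38]
Extract 8: [-7, 8, 28, 30, 30, 35, 38]


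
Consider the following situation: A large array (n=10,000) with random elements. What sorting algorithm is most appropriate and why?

Best choice: Quicksort or Mergesort
Reason: Both have O(n log n) average case; quicksort has lower constant factors


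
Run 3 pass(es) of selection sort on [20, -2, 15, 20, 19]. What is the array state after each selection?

Pass 1: Select minimum -2 at index 1, swap -> [-2, 20, 15, 20, 19]
Pass 2: Select minimum 15 at index 2, swap -> [-2, 15, 20, 20, 19]
Pass 3: Select minimum 19 at index 4, swap -> [-2, 15, 19, 20, 20]


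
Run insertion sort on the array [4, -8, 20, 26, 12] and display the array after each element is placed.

First element 4 is already 'sorted'
Insert -8: shifted 1 elements -> [-8, 4, 20, 26, 12]
Insert 20: shifted 0 elements -> [-8, 4, 20, 26, 12]
Insert 26: shifted 0 elements -> [-8, 4, 20, 26, 12]
Insert 12: shifted 2 elements -> [-8, 4, 12, 20, 26]


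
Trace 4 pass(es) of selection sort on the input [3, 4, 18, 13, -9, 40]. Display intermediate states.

Pass 1: Select minimum -9 at index 4, swap -> [-9, 4, 18, 13, 3, 40]
Pass 2: Select minimum 3 at index 4, swap -> [-9, 3, 18, 13, 4, 40]
Pass 3: Select minimum 4 at index 4, swap -> [-9, 3, 4, 13, 18, 40]
Pass 4: Select minimum 13 at index 3, swap -> [-9, 3, 4, 13, 18, 40]


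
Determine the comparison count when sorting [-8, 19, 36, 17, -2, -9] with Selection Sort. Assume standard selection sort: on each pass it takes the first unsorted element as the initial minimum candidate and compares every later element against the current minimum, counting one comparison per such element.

Pass 1: scan indices 1..5 for the minimum = 5 comparison(s); min is -9, place at index 0 -> [-9, 19, 36, 17, -2, -8]
Pass 2: scan indices 2..5 for the minimum = 4 comparison(s); min is -8, place at index 1 -> [-9, -8, 36, 17, -2, 19]
Pass 3: scan indices 3..5 for the minimum = 3 comparison(s); min is -2, place at index 2 -> [-9, -8, -2, 17, 36, 19]
Pass 4: scan indices 4..5 for the minimum = 2 comparison(s); min is 17, place at index 3 -> [-9, -8, -2, 17, 36, 19]
Pass 5: scan indices 5..5 for the minimum = 1 comparison(s); min is 19, place at index 4 -> [-9, -8, -2, 17, 19, 36]
Selection sort always scans the whole unsorted suffix, so the count is (n-1) + (n-2) + ... + 1 = n(n-1)/2 = 6*5/2 = 15 regardless of the input order.
Total comparisons: 5 + 4 + 3 + 2 + 1 = 15


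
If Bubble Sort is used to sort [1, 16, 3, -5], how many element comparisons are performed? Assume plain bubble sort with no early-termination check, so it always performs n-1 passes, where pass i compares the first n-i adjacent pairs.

Pass 1: compare adjacent pairs (0,1)..(2,3) = 3 comparison(s), 2 swap(s) -> [1, 3, -5, 16]
Pass 2: compare adjacent pairs (0,1)..(1,2) = 2 comparison(s), 1 swap(s) -> [1, -5, 3, 16]
Pass 3: compare adjacent pairs (0,1)..(0,1) = 1 comparison(s), 1 swap(s) -> [-5, 1, 3, 16]
Total comparisons: 3 + 2 + 1 = 6


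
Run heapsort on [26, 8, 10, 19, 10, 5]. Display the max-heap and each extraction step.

Build heap: [26, 19, 10, 8, 10, 5]
Extract 26: [19, 10, 10, 8, 5, 26]
Extract 19: [10, 8, 10, 5, 19, 26]
Extract 10: [10, 8, 5, 10, 19, 26]
Extract 10: [8, 5, 10, 10, 19, 26]
Extract 8: [5, 8, 10, 10, 19, 26]


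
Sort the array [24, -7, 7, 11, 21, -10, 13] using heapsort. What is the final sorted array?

Build heap: [24, 21, 13, 11, -7, -10, 7]
Extract 24: [21, 11, 13, 7, -7, -10, 24]
Extract 21: [13, 11, -10, 7, -7, 21, 24]
Extract 13: [11, 7, -10, -7, 13, 21, 24]
Extract 11: [7, -7, -10, 11, 13, 21, 24]
Extract 7: [-7, -10, 7, 11, 13, 21, 24]
Extract -7: [-10, -7, 7, 11, 13, 21, 24]


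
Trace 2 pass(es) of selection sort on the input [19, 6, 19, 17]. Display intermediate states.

Pass 1: Select minimum 6 at index 1, swap -> [6, 19, 19, 17]
Pass 2: Select minimum 17 at index 3, swap -> [6, 17, 19, 19]


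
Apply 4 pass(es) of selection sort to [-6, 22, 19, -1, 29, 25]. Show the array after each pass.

Pass 1: Select minimum -6 at index 0, swap -> [-6, 22, 19, -1, 29, 25]
Pass 2: Select minimum -1 at index 3, swap -> [-6, -1, 19, 22, 29, 25]
Pass 3: Select minimum 19 at index 2, swap -> [-6, -1, 19, 22, 29, 25]
Pass 4: Select minimum 22 at index 3, swap -> [-6, -1, 19, 22, 29, 25]


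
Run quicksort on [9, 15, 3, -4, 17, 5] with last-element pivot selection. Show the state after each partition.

Partition 1: pivot=5 at index 2 -> [3, -4, 5, 15, 17, 9]
Partition 2: pivot=-4 at index 0 -> [-4, 3, 5, 15, 17, 9]
Partition 3: pivot=9 at index 3 -> [-4, 3, 5, 9, 17, 15]
Partition 4: pivot=15 at index 4 -> [-4, 3, 5, 9, 15, 17]


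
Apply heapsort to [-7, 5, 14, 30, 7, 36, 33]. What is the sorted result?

Build heap: [36, 30, 33, 5, 7, 14, -7]
Extract 36: [33, 30, 14, 5, 7, -7, 36]
Extract 33: [30, 7, 14, 5, -7, 33, 36]
Extract 30: [14, 7, -7, 5, 30, 33, 36]
Extract 14: [7, 5, -7, 14, 30, 33, 36]
Extract 7: [5, -7, 7, 14, 30, 33, 36]
Extract 5: [-7, 5, 7, 14, 30, 33, 36]


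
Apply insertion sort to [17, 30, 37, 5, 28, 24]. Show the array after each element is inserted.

First element 17 is already 'sorted'
Insert 30: shifted 0 elements -> [17, 30, 37, 5, 28, 24]
Insert 37: shifted 0 elements -> [17, 30, 37, 5, 28, 24]
Insert 5: shifted 3 elements -> [5, 17, 30, 37, 28, 24]
Insert 28: shifted 2 elements -> [5, 17, 28, 30, 37, 24]
Insert 24: shifted 3 elements -> [5, 17, 24, 28, 30, 37]


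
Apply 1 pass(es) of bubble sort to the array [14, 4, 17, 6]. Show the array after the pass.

After pass 1: [4, 14, 6, 17] (2 swaps)
Total swaps: 2


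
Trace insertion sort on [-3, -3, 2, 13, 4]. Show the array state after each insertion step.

First element -3 is already 'sorted'
Insert -3: shifted 0 elements -> [-3, -3, 2, 13, 4]
Insert 2: shifted 0 elements -> [-3, -3, 2, 13, 4]
Insert 13: shifted 0 elements -> [-3, -3, 2, 13, 4]
Insert 4: shifted 1 elements -> [-3, -3, 2, 4, 13]


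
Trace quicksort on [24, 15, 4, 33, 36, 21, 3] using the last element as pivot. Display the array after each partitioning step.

Partition 1: pivot=3 at index 0 -> [3, 15, 4, 33, 36, 21, 24]
Partition 2: pivot=24 at index 4 -> [3, 15, 4, 21, 24, 33, 36]
Partition 3: pivot=21 at index 3 -> [3, 15, 4, 21, 24, 33, 36]
Partition 4: pivot=4 at index 1 -> [3, 4, 15, 21, 24, 33, 36]
Partition 5: pivot=36 at index 6 -> [3, 4, 15, 21, 24, 33, 36]


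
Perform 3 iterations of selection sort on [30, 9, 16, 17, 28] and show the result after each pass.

Pass 1: Select minimum 9 at index 1, swap -> [9, 30, 16, 17, 28]
Pass 2: Select minimum 16 at index 2, swap -> [9, 16, 30, 17, 28]
Pass 3: Select minimum 17 at index 3, swap -> [9, 16, 17, 30, 28]


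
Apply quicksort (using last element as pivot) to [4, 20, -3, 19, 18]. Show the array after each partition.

Partition 1: pivot=18 at index 2 -> [4, -3, 18, 19, 20]
Partition 2: pivot=-3 at index 0 -> [-3, 4, 18, 19, 20]
Partition 3: pivot=20 at index 4 -> [-3, 4, 18, 19, 20]


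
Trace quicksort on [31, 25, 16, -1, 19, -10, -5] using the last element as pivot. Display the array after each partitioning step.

Partition 1: pivot=-5 at index 1 -> [-10, -5, 16, -1, 19, 31, 25]
Partition 2: pivot=25 at index 5 -> [-10, -5, 16, -1, 19, 25, 31]
Partition 3: pivot=19 at index 4 -> [-10, -5, 16, -1, 19, 25, 31]
Partition 4: pivot=-1 at index 2 -> [-10, -5, -1, 16, 19, 25, 31]


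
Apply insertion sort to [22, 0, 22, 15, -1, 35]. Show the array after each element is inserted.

First element 22 is already 'sorted'
Insert 0: shifted 1 elements -> [0, 22, 22, 15, -1, 35]
Insert 22: shifted 0 elements -> [0, 22, 22, 15, -1, 35]
Insert 15: shifted 2 elements -> [0, 15, 22, 22, -1, 35]
Insert -1: shifted 4 elements -> [-1, 0, 15, 22, 22, 35]
Insert 35: shifted 0 elements -> [-1, 0, 15, 22, 22, 35]


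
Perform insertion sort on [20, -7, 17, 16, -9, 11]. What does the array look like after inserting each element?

First element 20 is already 'sorted'
Insert -7: shifted 1 elements -> [-7, 20, 17, 16, -9, 11]
Insert 17: shifted 1 elements -> [-7, 17, 20, 16, -9, 11]
Insert 16: shifted 2 elements -> [-7, 16, 17, 20, -9, 11]
Insert -9: shifted 4 elements -> [-9, -7, 16, 17, 20, 11]
Insert 11: shifted 3 elements -> [-9, -7, 11, 16, 17, 20]


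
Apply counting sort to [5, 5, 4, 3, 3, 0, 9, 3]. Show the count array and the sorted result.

Count array: [1, 0, 0, 3, 1, 2, 0, 0, 0, 1]
(count[i] = number of elements equal to i)
Cumulative count: [1, 1, 1, 4, 5, 7, 7, 7, 7, 8]
Sorted: [0, 3, 3, 3, 4, 5, 5, 9]


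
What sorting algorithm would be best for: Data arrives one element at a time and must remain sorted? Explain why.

Best choice: Insertion sort
Reason: Insertion sort naturally handles online/streaming input by inserting each new element into sorted position
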